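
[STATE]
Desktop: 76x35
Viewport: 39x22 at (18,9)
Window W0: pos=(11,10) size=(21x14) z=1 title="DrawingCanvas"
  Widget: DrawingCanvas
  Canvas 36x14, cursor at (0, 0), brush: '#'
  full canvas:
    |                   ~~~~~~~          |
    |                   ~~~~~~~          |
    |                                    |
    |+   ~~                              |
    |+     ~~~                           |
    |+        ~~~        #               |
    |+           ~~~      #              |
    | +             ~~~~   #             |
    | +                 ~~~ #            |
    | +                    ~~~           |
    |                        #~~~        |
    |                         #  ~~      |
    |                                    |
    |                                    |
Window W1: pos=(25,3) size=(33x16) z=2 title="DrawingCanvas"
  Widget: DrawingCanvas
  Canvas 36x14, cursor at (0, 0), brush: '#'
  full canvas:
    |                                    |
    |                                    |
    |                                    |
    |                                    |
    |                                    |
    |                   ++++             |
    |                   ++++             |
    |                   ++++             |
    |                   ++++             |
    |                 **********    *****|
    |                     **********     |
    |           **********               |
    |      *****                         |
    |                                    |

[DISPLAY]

       ┃                               
━━━━━━━┃                               
ngCanva┃                   ++++        
───────┃                   ++++        
       ┃                   ++++        
       ┃                   ++++        
       ┃                 **********    
       ┃                     **********
~~~    ┃           **********          
   ~~~ ┗━━━━━━━━━━━━━━━━━━━━━━━━━━━━━━━
      ~~~    ┃                         
         ~~~~┃                         
             ┃                         
             ┃                         
━━━━━━━━━━━━━┛                         
                                       
                                       
                                       
                                       
                                       
                                       
                                       


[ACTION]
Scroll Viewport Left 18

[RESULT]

                         ┃             
           ┏━━━━━━━━━━━━━┃             
           ┃ DrawingCanva┃             
           ┠─────────────┃             
           ┃+            ┃             
           ┃             ┃             
           ┃             ┃             
           ┃+   ~~       ┃             
           ┃+     ~~~    ┃           **
           ┃+        ~~~ ┗━━━━━━━━━━━━━
           ┃+           ~~~    ┃       
           ┃ +             ~~~~┃       
           ┃ +                 ┃       
           ┃ +                 ┃       
           ┗━━━━━━━━━━━━━━━━━━━┛       
                                       
                                       
                                       
                                       
                                       
                                       
                                       


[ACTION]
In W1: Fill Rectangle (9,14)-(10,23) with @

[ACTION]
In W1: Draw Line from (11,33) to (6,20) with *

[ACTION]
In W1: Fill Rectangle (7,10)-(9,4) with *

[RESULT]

                         ┃             
           ┏━━━━━━━━━━━━━┃             
           ┃ DrawingCanva┃             
           ┠─────────────┃             
           ┃+            ┃    *******  
           ┃             ┃    *******  
           ┃             ┃    *******  
           ┃+   ~~       ┃             
           ┃+     ~~~    ┃           **
           ┃+        ~~~ ┗━━━━━━━━━━━━━
           ┃+           ~~~    ┃       
           ┃ +             ~~~~┃       
           ┃ +                 ┃       
           ┃ +                 ┃       
           ┗━━━━━━━━━━━━━━━━━━━┛       
                                       
                                       
                                       
                                       
                                       
                                       
                                       


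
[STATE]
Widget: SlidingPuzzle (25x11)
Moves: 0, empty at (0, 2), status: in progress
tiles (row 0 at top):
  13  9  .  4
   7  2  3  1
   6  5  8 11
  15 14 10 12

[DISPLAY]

┌────┬────┬────┬────┐    
│ 13 │  9 │    │  4 │    
├────┼────┼────┼────┤    
│  7 │  2 │  3 │  1 │    
├────┼────┼────┼────┤    
│  6 │  5 │  8 │ 11 │    
├────┼────┼────┼────┤    
│ 15 │ 14 │ 10 │ 12 │    
└────┴────┴────┴────┘    
Moves: 0                 
                         


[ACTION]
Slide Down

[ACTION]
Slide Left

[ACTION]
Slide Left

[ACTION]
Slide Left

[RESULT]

┌────┬────┬────┬────┐    
│ 13 │  9 │  4 │    │    
├────┼────┼────┼────┤    
│  7 │  2 │  3 │  1 │    
├────┼────┼────┼────┤    
│  6 │  5 │  8 │ 11 │    
├────┼────┼────┼────┤    
│ 15 │ 14 │ 10 │ 12 │    
└────┴────┴────┴────┘    
Moves: 1                 
                         


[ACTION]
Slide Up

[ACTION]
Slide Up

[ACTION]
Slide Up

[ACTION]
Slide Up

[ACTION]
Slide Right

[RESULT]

┌────┬────┬────┬────┐    
│ 13 │  9 │  4 │  1 │    
├────┼────┼────┼────┤    
│  7 │  2 │  3 │ 11 │    
├────┼────┼────┼────┤    
│  6 │  5 │  8 │ 12 │    
├────┼────┼────┼────┤    
│ 15 │ 14 │    │ 10 │    
└────┴────┴────┴────┘    
Moves: 5                 
                         


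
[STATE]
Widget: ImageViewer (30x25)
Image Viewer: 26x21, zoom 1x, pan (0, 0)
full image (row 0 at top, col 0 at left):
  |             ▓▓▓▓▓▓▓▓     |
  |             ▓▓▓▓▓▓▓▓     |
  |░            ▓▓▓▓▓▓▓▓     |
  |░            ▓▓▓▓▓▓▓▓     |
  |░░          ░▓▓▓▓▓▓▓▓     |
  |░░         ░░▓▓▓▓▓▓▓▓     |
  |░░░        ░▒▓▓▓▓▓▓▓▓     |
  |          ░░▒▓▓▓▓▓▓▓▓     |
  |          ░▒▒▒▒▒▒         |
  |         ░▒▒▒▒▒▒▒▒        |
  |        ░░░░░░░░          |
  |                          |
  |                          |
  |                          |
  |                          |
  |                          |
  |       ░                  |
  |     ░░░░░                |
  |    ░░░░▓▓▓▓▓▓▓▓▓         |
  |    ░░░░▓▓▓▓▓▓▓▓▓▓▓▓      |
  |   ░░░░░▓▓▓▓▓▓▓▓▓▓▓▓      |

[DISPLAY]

             ▓▓▓▓▓▓▓▓         
             ▓▓▓▓▓▓▓▓         
░            ▓▓▓▓▓▓▓▓         
░            ▓▓▓▓▓▓▓▓         
░░          ░▓▓▓▓▓▓▓▓         
░░         ░░▓▓▓▓▓▓▓▓         
░░░        ░▒▓▓▓▓▓▓▓▓         
          ░░▒▓▓▓▓▓▓▓▓         
          ░▒▒▒▒▒▒             
         ░▒▒▒▒▒▒▒▒            
        ░░░░░░░░              
                              
                              
                              
                              
                              
       ░                      
     ░░░░░                    
    ░░░░▓▓▓▓▓▓▓▓▓             
    ░░░░▓▓▓▓▓▓▓▓▓▓▓▓          
   ░░░░░▓▓▓▓▓▓▓▓▓▓▓▓          
                              
                              
                              
                              


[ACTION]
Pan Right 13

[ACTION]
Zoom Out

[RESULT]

▓▓▓▓▓▓▓▓                      
▓▓▓▓▓▓▓▓                      
▓▓▓▓▓▓▓▓                      
▓▓▓▓▓▓▓▓                      
▓▓▓▓▓▓▓▓                      
▓▓▓▓▓▓▓▓                      
▓▓▓▓▓▓▓▓                      
▓▓▓▓▓▓▓▓                      
▒▒▒▒                          
▒▒▒▒▒                         
░░░                           
                              
                              
                              
                              
                              
                              
                              
▓▓▓▓                          
▓▓▓▓▓▓▓                       
▓▓▓▓▓▓▓                       
                              
                              
                              
                              


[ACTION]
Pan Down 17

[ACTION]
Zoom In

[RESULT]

       ░░▒▒▒▒▒▒▒▒▒▒▒▒         
     ░░▒▒▒▒▒▒▒▒▒▒▒▒▒▒▒▒       
     ░░▒▒▒▒▒▒▒▒▒▒▒▒▒▒▒▒       
   ░░░░░░░░░░░░░░░░           
   ░░░░░░░░░░░░░░░░           
                              
                              
                              
                              
                              
                              
                              
                              
                              
                              
 ░░                           
 ░░                           
░░░░░░░                       
░░░░░░░                       
░░░▓▓▓▓▓▓▓▓▓▓▓▓▓▓▓▓▓▓         
░░░▓▓▓▓▓▓▓▓▓▓▓▓▓▓▓▓▓▓         
░░░▓▓▓▓▓▓▓▓▓▓▓▓▓▓▓▓▓▓▓▓▓▓▓▓   
░░░▓▓▓▓▓▓▓▓▓▓▓▓▓▓▓▓▓▓▓▓▓▓▓▓   
░░░▓▓▓▓▓▓▓▓▓▓▓▓▓▓▓▓▓▓▓▓▓▓▓▓   
░░░▓▓▓▓▓▓▓▓▓▓▓▓▓▓▓▓▓▓▓▓▓▓▓▓   


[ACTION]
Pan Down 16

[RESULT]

 ░░                           
░░░░░░░                       
░░░░░░░                       
░░░▓▓▓▓▓▓▓▓▓▓▓▓▓▓▓▓▓▓         
░░░▓▓▓▓▓▓▓▓▓▓▓▓▓▓▓▓▓▓         
░░░▓▓▓▓▓▓▓▓▓▓▓▓▓▓▓▓▓▓▓▓▓▓▓▓   
░░░▓▓▓▓▓▓▓▓▓▓▓▓▓▓▓▓▓▓▓▓▓▓▓▓   
░░░▓▓▓▓▓▓▓▓▓▓▓▓▓▓▓▓▓▓▓▓▓▓▓▓   
░░░▓▓▓▓▓▓▓▓▓▓▓▓▓▓▓▓▓▓▓▓▓▓▓▓   
                              
                              
                              
                              
                              
                              
                              
                              
                              
                              
                              
                              
                              
                              
                              
                              


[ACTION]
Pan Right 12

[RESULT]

                              
                              
                              
▓▓▓▓▓▓▓▓▓                     
▓▓▓▓▓▓▓▓▓                     
▓▓▓▓▓▓▓▓▓▓▓▓▓▓▓               
▓▓▓▓▓▓▓▓▓▓▓▓▓▓▓               
▓▓▓▓▓▓▓▓▓▓▓▓▓▓▓               
▓▓▓▓▓▓▓▓▓▓▓▓▓▓▓               
                              
                              
                              
                              
                              
                              
                              
                              
                              
                              
                              
                              
                              
                              
                              
                              


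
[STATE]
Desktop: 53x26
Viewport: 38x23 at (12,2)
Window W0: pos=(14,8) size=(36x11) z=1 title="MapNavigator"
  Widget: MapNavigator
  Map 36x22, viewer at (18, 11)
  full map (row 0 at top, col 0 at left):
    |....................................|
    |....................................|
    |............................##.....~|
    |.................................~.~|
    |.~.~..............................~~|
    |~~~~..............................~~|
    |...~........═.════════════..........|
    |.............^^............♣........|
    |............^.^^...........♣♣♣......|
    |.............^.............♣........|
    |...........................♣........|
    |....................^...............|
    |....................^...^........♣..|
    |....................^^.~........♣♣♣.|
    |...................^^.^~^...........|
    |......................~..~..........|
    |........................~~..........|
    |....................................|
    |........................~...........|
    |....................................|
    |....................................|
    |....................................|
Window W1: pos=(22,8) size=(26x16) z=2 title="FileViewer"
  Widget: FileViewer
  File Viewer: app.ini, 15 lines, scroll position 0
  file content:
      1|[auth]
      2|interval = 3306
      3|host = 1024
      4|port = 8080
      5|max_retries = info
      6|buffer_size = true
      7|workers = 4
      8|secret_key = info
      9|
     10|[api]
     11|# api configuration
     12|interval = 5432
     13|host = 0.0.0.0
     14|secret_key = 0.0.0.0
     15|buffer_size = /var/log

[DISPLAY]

                                      
                                      
                                      
                                      
                                      
                                      
  ┏━━━━━━━┏━━━━━━━━━━━━━━━━━━━━━━━━┓━┓
  ┃ MapNav┃ FileViewer             ┃ ┃
  ┠───────┠────────────────────────┨─┨
  ┃.......┃[auth]                 ▲┃.┃
  ┃.......┃interval = 3306        █┃.┃
  ┃.......┃host = 1024            ░┃.┃
  ┃.......┃port = 8080            ░┃.┃
  ┃.......┃max_retries = info     ░┃.┃
  ┃.......┃buffer_size = true     ░┃♣┃
  ┃.......┃workers = 4            ░┃.┃
  ┗━━━━━━━┃secret_key = info      ░┃━┛
          ┃                       ░┃  
          ┃[api]                  ░┃  
          ┃# api configuration    ░┃  
          ┃interval = 5432        ▼┃  
          ┗━━━━━━━━━━━━━━━━━━━━━━━━┛  
                                      


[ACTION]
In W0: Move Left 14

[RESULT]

                                      
                                      
                                      
                                      
                                      
                                      
  ┏━━━━━━━┏━━━━━━━━━━━━━━━━━━━━━━━━┓━┓
  ┃ MapNav┃ FileViewer             ┃ ┃
  ┠───────┠────────────────────────┨─┨
  ┃       ┃[auth]                 ▲┃.┃
  ┃       ┃interval = 3306        █┃.┃
  ┃       ┃host = 1024            ░┃.┃
  ┃       ┃port = 8080            ░┃^┃
  ┃       ┃max_retries = info     ░┃^┃
  ┃       ┃buffer_size = true     ░┃^┃
  ┃       ┃workers = 4            ░┃^┃
  ┗━━━━━━━┃secret_key = info      ░┃━┛
          ┃                       ░┃  
          ┃[api]                  ░┃  
          ┃# api configuration    ░┃  
          ┃interval = 5432        ▼┃  
          ┗━━━━━━━━━━━━━━━━━━━━━━━━┛  
                                      


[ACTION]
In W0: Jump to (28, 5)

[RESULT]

                                      
                                      
                                      
                                      
                                      
                                      
  ┏━━━━━━━┏━━━━━━━━━━━━━━━━━━━━━━━━┓━┓
  ┃ MapNav┃ FileViewer             ┃ ┃
  ┠───────┠────────────────────────┨─┨
  ┃.......┃[auth]                 ▲┃ ┃
  ┃.......┃interval = 3306        █┃ ┃
  ┃.......┃host = 1024            ░┃ ┃
  ┃.......┃port = 8080            ░┃ ┃
  ┃.═.════┃max_retries = info     ░┃ ┃
  ┃..^^...┃buffer_size = true     ░┃ ┃
  ┃.^.^^..┃workers = 4            ░┃ ┃
  ┗━━━━━━━┃secret_key = info      ░┃━┛
          ┃                       ░┃  
          ┃[api]                  ░┃  
          ┃# api configuration    ░┃  
          ┃interval = 5432        ▼┃  
          ┗━━━━━━━━━━━━━━━━━━━━━━━━┛  
                                      


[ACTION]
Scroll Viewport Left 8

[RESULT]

                                      
                                      
                                      
                                      
                                      
                                      
          ┏━━━━━━━┏━━━━━━━━━━━━━━━━━━━
          ┃ MapNav┃ FileViewer        
          ┠───────┠───────────────────
          ┃.......┃[auth]             
          ┃.......┃interval = 3306    
          ┃.......┃host = 1024        
          ┃.......┃port = 8080        
          ┃.═.════┃max_retries = info 
          ┃..^^...┃buffer_size = true 
          ┃.^.^^..┃workers = 4        
          ┗━━━━━━━┃secret_key = info  
                  ┃                   
                  ┃[api]              
                  ┃# api configuration
                  ┃interval = 5432    
                  ┗━━━━━━━━━━━━━━━━━━━
                                      


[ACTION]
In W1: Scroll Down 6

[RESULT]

                                      
                                      
                                      
                                      
                                      
                                      
          ┏━━━━━━━┏━━━━━━━━━━━━━━━━━━━
          ┃ MapNav┃ FileViewer        
          ┠───────┠───────────────────
          ┃.......┃port = 8080        
          ┃.......┃max_retries = info 
          ┃.......┃buffer_size = true 
          ┃.......┃workers = 4        
          ┃.═.════┃secret_key = info  
          ┃..^^...┃                   
          ┃.^.^^..┃[api]              
          ┗━━━━━━━┃# api configuration
                  ┃interval = 5432    
                  ┃host = 0.0.0.0     
                  ┃secret_key = 0.0.0.
                  ┃buffer_size = /var/
                  ┗━━━━━━━━━━━━━━━━━━━
                                      


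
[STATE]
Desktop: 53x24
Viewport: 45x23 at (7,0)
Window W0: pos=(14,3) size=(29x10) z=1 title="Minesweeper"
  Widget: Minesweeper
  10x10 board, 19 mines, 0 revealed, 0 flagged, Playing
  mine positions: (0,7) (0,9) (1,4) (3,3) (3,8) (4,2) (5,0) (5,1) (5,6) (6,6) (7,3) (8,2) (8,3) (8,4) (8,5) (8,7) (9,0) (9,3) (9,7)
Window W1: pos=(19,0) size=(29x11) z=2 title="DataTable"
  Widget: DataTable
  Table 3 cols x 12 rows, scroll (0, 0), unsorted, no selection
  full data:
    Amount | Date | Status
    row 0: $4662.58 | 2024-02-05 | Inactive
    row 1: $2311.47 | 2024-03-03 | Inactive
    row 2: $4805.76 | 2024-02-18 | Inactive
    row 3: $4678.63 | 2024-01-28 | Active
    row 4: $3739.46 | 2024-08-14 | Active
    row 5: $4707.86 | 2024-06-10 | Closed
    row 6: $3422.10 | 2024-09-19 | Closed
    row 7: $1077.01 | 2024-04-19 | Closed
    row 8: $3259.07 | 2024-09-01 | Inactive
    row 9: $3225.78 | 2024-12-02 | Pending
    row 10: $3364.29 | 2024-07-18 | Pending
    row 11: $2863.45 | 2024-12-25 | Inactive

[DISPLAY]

            ┏━━━━━━━━━━━━━━━━━━━━━━━━━━━┓    
            ┃ DataTable                 ┃    
            ┠───────────────────────────┨    
       ┏━━━━┃Amount  │Date      │Status ┃    
       ┃ Min┃────────┼──────────┼───────┃    
       ┠────┃$4662.58│2024-02-05│Inactiv┃    
       ┃■■■■┃$2311.47│2024-03-03│Inactiv┃    
       ┃■■■■┃$4805.76│2024-02-18│Inactiv┃    
       ┃■■■■┃$4678.63│2024-01-28│Active ┃    
       ┃■■■■┃$3739.46│2024-08-14│Active ┃    
       ┃■■■■┗━━━━━━━━━━━━━━━━━━━━━━━━━━━┛    
       ┃■■■■■■■■■■                 ┃         
       ┗━━━━━━━━━━━━━━━━━━━━━━━━━━━┛         
                                             
                                             
                                             
                                             
                                             
                                             
                                             
                                             
                                             
                                             


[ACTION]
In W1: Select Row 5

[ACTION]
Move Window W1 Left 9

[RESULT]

   ┏━━━━━━━━━━━━━━━━━━━━━━━━━━━┓             
   ┃ DataTable                 ┃             
   ┠───────────────────────────┨             
   ┃Amount  │Date      │Status ┃━━━┓         
   ┃────────┼──────────┼───────┃   ┃         
   ┃$4662.58│2024-02-05│Inactiv┃───┨         
   ┃$2311.47│2024-03-03│Inactiv┃   ┃         
   ┃$4805.76│2024-02-18│Inactiv┃   ┃         
   ┃$4678.63│2024-01-28│Active ┃   ┃         
   ┃$3739.46│2024-08-14│Active ┃   ┃         
   ┗━━━━━━━━━━━━━━━━━━━━━━━━━━━┛   ┃         
       ┃■■■■■■■■■■                 ┃         
       ┗━━━━━━━━━━━━━━━━━━━━━━━━━━━┛         
                                             
                                             
                                             
                                             
                                             
                                             
                                             
                                             
                                             
                                             


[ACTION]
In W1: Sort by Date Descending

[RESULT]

   ┏━━━━━━━━━━━━━━━━━━━━━━━━━━━┓             
   ┃ DataTable                 ┃             
   ┠───────────────────────────┨             
   ┃Amount  │Date     ▼│Status ┃━━━┓         
   ┃────────┼──────────┼───────┃   ┃         
   ┃$2863.45│2024-12-25│Inactiv┃───┨         
   ┃$3225.78│2024-12-02│Pending┃   ┃         
   ┃$3422.10│2024-09-19│Closed ┃   ┃         
   ┃$3259.07│2024-09-01│Inactiv┃   ┃         
   ┃$3739.46│2024-08-14│Active ┃   ┃         
   ┗━━━━━━━━━━━━━━━━━━━━━━━━━━━┛   ┃         
       ┃■■■■■■■■■■                 ┃         
       ┗━━━━━━━━━━━━━━━━━━━━━━━━━━━┛         
                                             
                                             
                                             
                                             
                                             
                                             
                                             
                                             
                                             
                                             


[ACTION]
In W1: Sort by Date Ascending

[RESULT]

   ┏━━━━━━━━━━━━━━━━━━━━━━━━━━━┓             
   ┃ DataTable                 ┃             
   ┠───────────────────────────┨             
   ┃Amount  │Date     ▲│Status ┃━━━┓         
   ┃────────┼──────────┼───────┃   ┃         
   ┃$4678.63│2024-01-28│Active ┃───┨         
   ┃$4662.58│2024-02-05│Inactiv┃   ┃         
   ┃$4805.76│2024-02-18│Inactiv┃   ┃         
   ┃$2311.47│2024-03-03│Inactiv┃   ┃         
   ┃$1077.01│2024-04-19│Closed ┃   ┃         
   ┗━━━━━━━━━━━━━━━━━━━━━━━━━━━┛   ┃         
       ┃■■■■■■■■■■                 ┃         
       ┗━━━━━━━━━━━━━━━━━━━━━━━━━━━┛         
                                             
                                             
                                             
                                             
                                             
                                             
                                             
                                             
                                             
                                             


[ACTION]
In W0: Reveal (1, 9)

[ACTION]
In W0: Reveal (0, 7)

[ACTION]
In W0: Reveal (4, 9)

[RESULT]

   ┏━━━━━━━━━━━━━━━━━━━━━━━━━━━┓             
   ┃ DataTable                 ┃             
   ┠───────────────────────────┨             
   ┃Amount  │Date     ▲│Status ┃━━━┓         
   ┃────────┼──────────┼───────┃   ┃         
   ┃$4678.63│2024-01-28│Active ┃───┨         
   ┃$4662.58│2024-02-05│Inactiv┃   ┃         
   ┃$4805.76│2024-02-18│Inactiv┃   ┃         
   ┃$2311.47│2024-03-03│Inactiv┃   ┃         
   ┃$1077.01│2024-04-19│Closed ┃   ┃         
   ┗━━━━━━━━━━━━━━━━━━━━━━━━━━━┛   ┃         
       ┃✹✹■■■■✹■■■                 ┃         
       ┗━━━━━━━━━━━━━━━━━━━━━━━━━━━┛         
                                             
                                             
                                             
                                             
                                             
                                             
                                             
                                             
                                             
                                             


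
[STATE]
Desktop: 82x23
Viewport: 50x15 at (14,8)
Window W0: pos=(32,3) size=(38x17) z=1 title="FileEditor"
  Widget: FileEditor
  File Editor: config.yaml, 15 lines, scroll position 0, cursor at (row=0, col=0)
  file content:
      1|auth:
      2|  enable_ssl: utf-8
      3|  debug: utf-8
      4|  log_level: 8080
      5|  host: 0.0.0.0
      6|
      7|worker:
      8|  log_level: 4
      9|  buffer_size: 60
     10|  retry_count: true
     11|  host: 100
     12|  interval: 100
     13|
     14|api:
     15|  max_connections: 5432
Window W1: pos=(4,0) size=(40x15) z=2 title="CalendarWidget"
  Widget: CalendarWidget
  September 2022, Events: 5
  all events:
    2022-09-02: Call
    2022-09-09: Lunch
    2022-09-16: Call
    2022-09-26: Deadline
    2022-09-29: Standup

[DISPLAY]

22 23 24 25                  ┃f-8                 
 29* 30                      ┃: 8080              
                             ┃.0.0                
                             ┃                    
                             ┃                    
                             ┃: 4                 
━━━━━━━━━━━━━━━━━━━━━━━━━━━━━┛ze: 60              
                  ┃  retry_count: true            
                  ┃  host: 100                    
                  ┃  interval: 100                
                  ┃                               
                  ┗━━━━━━━━━━━━━━━━━━━━━━━━━━━━━━━
                                                  
                                                  
                                                  


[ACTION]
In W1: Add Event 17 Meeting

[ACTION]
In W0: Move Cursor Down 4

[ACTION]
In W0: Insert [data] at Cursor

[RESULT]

22 23 24 25                  ┃f-8                 
 29* 30                      ┃: 8080              
                             ┃ 0.0.0.0            
                             ┃                    
                             ┃                    
                             ┃: 4                 
━━━━━━━━━━━━━━━━━━━━━━━━━━━━━┛ze: 60              
                  ┃  retry_count: true            
                  ┃  host: 100                    
                  ┃  interval: 100                
                  ┃                               
                  ┗━━━━━━━━━━━━━━━━━━━━━━━━━━━━━━━
                                                  
                                                  
                                                  


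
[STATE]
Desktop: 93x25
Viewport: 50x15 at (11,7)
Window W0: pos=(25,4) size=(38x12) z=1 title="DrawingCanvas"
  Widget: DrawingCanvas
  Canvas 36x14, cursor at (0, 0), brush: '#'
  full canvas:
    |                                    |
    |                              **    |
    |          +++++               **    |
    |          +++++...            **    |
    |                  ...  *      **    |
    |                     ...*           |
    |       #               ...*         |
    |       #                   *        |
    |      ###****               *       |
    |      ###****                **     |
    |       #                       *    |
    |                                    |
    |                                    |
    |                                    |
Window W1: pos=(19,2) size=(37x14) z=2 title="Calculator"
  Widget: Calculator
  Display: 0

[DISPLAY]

        ┃│ 7 │ 8 │ 9 │ ÷ │                  ┃     
        ┃├───┼───┼───┼───┤                  ┃**   
        ┃│ 4 │ 5 │ 6 │ × │                  ┃**   
        ┃├───┼───┼───┼───┤                  ┃**   
        ┃│ 1 │ 2 │ 3 │ - │                  ┃**   
        ┃├───┼───┼───┼───┤                  ┃     
        ┃│ 0 │ . │ = │ + │                  ┃     
        ┃└───┴───┴───┴───┘                  ┃     
        ┗━━━━━━━━━━━━━━━━━━━━━━━━━━━━━━━━━━━┛━━━━━
                                                  
                                                  
                                                  
                                                  
                                                  
                                                  


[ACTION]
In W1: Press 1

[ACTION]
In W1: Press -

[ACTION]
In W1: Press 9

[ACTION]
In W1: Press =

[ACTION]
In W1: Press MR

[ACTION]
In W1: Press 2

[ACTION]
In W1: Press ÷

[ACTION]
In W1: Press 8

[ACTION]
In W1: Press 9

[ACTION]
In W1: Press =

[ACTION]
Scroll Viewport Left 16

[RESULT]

                   ┃│ 7 │ 8 │ 9 │ ÷ │             
                   ┃├───┼───┼───┼───┤             
                   ┃│ 4 │ 5 │ 6 │ × │             
                   ┃├───┼───┼───┼───┤             
                   ┃│ 1 │ 2 │ 3 │ - │             
                   ┃├───┼───┼───┼───┤             
                   ┃│ 0 │ . │ = │ + │             
                   ┃└───┴───┴───┴───┘             
                   ┗━━━━━━━━━━━━━━━━━━━━━━━━━━━━━━
                                                  
                                                  
                                                  
                                                  
                                                  
                                                  


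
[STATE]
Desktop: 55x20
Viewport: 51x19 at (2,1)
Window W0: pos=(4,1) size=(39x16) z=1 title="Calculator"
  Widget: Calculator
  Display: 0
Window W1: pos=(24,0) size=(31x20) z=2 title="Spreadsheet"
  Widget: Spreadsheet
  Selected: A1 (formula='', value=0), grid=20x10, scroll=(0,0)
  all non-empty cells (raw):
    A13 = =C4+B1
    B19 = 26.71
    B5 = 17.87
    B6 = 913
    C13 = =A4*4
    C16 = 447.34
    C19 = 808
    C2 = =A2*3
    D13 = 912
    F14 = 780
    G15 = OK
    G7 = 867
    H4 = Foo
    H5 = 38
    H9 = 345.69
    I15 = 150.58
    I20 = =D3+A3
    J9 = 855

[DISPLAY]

  ┏━━━━━━━━━━━━━━━━━━━┃ Spreadsheet                
  ┃ Calculator        ┠────────────────────────────
  ┠───────────────────┃A1:                         
  ┃                   ┃       A       B       C    
  ┃┌───┬───┬───┬───┐  ┃----------------------------
  ┃│ 7 │ 8 │ 9 │ ÷ │  ┃  1      [0]       0       0
  ┃├───┼───┼───┼───┤  ┃  2        0       0       0
  ┃│ 4 │ 5 │ 6 │ × │  ┃  3        0       0       0
  ┃├───┼───┼───┼───┤  ┃  4        0       0       0
  ┃│ 1 │ 2 │ 3 │ - │  ┃  5        0   17.87       0
  ┃├───┼───┼───┼───┤  ┃  6        0     913       0
  ┃│ 0 │ . │ = │ + │  ┃  7        0       0       0
  ┃├───┼───┼───┼───┤  ┃  8        0       0       0
  ┃│ C │ MC│ MR│ M+│  ┃  9        0       0       0
  ┃└───┴───┴───┴───┘  ┃ 10        0       0       0
  ┗━━━━━━━━━━━━━━━━━━━┃ 11        0       0       0
                      ┃ 12        0       0       0
                      ┃ 13        0       0       0
                      ┗━━━━━━━━━━━━━━━━━━━━━━━━━━━━


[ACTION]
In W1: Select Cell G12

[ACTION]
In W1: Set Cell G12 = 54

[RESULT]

  ┏━━━━━━━━━━━━━━━━━━━┃ Spreadsheet                
  ┃ Calculator        ┠────────────────────────────
  ┠───────────────────┃G12: 54                     
  ┃                   ┃       A       B       C    
  ┃┌───┬───┬───┬───┐  ┃----------------------------
  ┃│ 7 │ 8 │ 9 │ ÷ │  ┃  1        0       0       0
  ┃├───┼───┼───┼───┤  ┃  2        0       0       0
  ┃│ 4 │ 5 │ 6 │ × │  ┃  3        0       0       0
  ┃├───┼───┼───┼───┤  ┃  4        0       0       0
  ┃│ 1 │ 2 │ 3 │ - │  ┃  5        0   17.87       0
  ┃├───┼───┼───┼───┤  ┃  6        0     913       0
  ┃│ 0 │ . │ = │ + │  ┃  7        0       0       0
  ┃├───┼───┼───┼───┤  ┃  8        0       0       0
  ┃│ C │ MC│ MR│ M+│  ┃  9        0       0       0
  ┃└───┴───┴───┴───┘  ┃ 10        0       0       0
  ┗━━━━━━━━━━━━━━━━━━━┃ 11        0       0       0
                      ┃ 12        0       0       0
                      ┃ 13        0       0       0
                      ┗━━━━━━━━━━━━━━━━━━━━━━━━━━━━


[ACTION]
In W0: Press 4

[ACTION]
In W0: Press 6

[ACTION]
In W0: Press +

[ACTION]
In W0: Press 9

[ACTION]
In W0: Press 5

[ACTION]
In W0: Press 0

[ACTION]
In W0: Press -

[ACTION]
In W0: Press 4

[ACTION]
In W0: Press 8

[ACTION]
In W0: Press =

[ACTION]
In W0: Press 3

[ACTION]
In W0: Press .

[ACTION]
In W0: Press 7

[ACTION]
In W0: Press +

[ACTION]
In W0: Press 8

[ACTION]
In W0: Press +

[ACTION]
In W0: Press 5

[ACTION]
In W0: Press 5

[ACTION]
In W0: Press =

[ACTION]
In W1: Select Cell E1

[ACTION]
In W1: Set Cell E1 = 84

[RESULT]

  ┏━━━━━━━━━━━━━━━━━━━┃ Spreadsheet                
  ┃ Calculator        ┠────────────────────────────
  ┠───────────────────┃E1: 84                      
  ┃                   ┃       A       B       C    
  ┃┌───┬───┬───┬───┐  ┃----------------------------
  ┃│ 7 │ 8 │ 9 │ ÷ │  ┃  1        0       0       0
  ┃├───┼───┼───┼───┤  ┃  2        0       0       0
  ┃│ 4 │ 5 │ 6 │ × │  ┃  3        0       0       0
  ┃├───┼───┼───┼───┤  ┃  4        0       0       0
  ┃│ 1 │ 2 │ 3 │ - │  ┃  5        0   17.87       0
  ┃├───┼───┼───┼───┤  ┃  6        0     913       0
  ┃│ 0 │ . │ = │ + │  ┃  7        0       0       0
  ┃├───┼───┼───┼───┤  ┃  8        0       0       0
  ┃│ C │ MC│ MR│ M+│  ┃  9        0       0       0
  ┃└───┴───┴───┴───┘  ┃ 10        0       0       0
  ┗━━━━━━━━━━━━━━━━━━━┃ 11        0       0       0
                      ┃ 12        0       0       0
                      ┃ 13        0       0       0
                      ┗━━━━━━━━━━━━━━━━━━━━━━━━━━━━
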